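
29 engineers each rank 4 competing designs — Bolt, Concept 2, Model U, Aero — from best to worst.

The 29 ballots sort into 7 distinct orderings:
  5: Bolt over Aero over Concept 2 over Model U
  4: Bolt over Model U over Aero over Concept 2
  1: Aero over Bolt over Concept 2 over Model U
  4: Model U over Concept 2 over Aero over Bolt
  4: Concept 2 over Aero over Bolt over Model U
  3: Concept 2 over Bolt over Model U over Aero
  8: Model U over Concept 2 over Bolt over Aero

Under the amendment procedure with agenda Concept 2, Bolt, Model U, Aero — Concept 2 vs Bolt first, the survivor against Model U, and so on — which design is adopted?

Model U

Round 1: Concept 2 vs Bolt — 19–10, Concept 2 advances.
Round 2: Concept 2 vs Model U — 13–16, Model U advances.
Round 3: Model U vs Aero — 19–10, Model U advances.
Model U survives the agenda.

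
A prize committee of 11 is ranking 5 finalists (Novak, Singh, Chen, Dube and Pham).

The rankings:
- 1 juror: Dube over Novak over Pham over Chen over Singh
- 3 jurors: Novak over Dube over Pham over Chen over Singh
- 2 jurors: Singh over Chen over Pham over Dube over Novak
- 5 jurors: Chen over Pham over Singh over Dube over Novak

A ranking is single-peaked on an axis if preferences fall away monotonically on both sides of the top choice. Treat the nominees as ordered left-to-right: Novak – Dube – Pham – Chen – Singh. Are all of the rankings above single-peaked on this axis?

Axis positions: Novak=1, Dube=2, Pham=3, Chen=4, Singh=5.
Type 1 (peak Dube at position 2): ranking walks positions 2-1-3-4-5, expanding outward from the peak — single-peaked.
Type 2 (peak Novak at position 1): ranking walks positions 1-2-3-4-5, expanding outward from the peak — single-peaked.
Type 3 (peak Singh at position 5): ranking walks positions 5-4-3-2-1, expanding outward from the peak — single-peaked.
Type 4 (peak Chen at position 4): ranking walks positions 4-3-5-2-1, expanding outward from the peak — single-peaked.
Every ranking is single-peaked on this axis.

yes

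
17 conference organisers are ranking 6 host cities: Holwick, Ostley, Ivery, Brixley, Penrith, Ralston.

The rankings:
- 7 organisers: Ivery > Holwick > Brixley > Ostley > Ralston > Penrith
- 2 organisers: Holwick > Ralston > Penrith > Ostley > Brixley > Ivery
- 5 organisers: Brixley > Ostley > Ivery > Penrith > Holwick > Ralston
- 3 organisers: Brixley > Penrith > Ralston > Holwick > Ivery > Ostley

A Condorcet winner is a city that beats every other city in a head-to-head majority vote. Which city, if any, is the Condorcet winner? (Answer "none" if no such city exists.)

Pairwise majorities:
Holwick vs Ostley: Holwick preferred on 7+2+3 = 12 ballots; Holwick wins 12–5.
Holwick–Ivery: Ivery 12–5.
Holwick vs Brixley: 9 to 8, Holwick.
Holwick vs Penrith: Holwick wins 9–8.
Holwick vs Ralston: 7+2+5 = 14 for Holwick, 3 for Ralston — Holwick by 14–3.
Ostley vs Ivery: Ostley is ranked higher on 2+5 = 7 ballots, Ivery on 10. Ivery wins 10–7.
Ostley vs Brixley: Brixley wins 15–2.
Ostley vs Penrith: 12 to 5, Ostley.
Ostley vs Ralston: Ostley is ranked higher on 7+5 = 12 ballots, Ralston on 5. Ostley wins 12–5.
Ivery vs Brixley: Brixley wins 10–7.
Ivery vs Penrith: Ivery wins 12–5.
Ivery–Ralston: Ivery 12–5.
Brixley vs Penrith: Brixley, 15–2.
Brixley vs Ralston: Brixley preferred on 7+5+3 = 15 ballots; Brixley wins 15–2.
Penrith vs Ralston: Penrith is ranked higher on 5+3 = 8 ballots, Ralston on 9. Ralston wins 9–8.
Each city drops at least one matchup (Holwick loses to Ivery; Ostley loses to Holwick; Ivery loses to Brixley; Brixley loses to Holwick; Penrith loses to Holwick; Ralston loses to Holwick); the cycle Holwick → Brixley → Ivery → Holwick rules out a Condorcet winner.

none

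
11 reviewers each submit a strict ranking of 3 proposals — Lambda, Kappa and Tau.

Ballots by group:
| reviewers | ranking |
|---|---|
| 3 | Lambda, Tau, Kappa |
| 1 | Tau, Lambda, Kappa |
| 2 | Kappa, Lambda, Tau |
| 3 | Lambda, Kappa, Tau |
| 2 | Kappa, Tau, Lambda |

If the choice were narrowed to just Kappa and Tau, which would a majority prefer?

Kappa

Ballots ranking Kappa above Tau: 2 + 3 + 2 = 7.
Ballots ranking Tau above Kappa: 11 − 7 = 4.
Kappa wins the head-to-head 7–4.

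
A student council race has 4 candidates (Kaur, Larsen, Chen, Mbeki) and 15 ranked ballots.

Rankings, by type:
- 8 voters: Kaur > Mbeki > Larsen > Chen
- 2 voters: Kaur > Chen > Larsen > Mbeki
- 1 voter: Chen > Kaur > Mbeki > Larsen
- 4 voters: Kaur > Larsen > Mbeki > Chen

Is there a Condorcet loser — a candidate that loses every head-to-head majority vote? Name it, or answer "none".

Chen

Head-to-head results (15 voters):
Kaur–Larsen: Kaur 15–0.
Kaur–Chen: Kaur 14–1.
Kaur vs Mbeki: 15 to 0, Kaur.
Larsen vs Chen: Larsen preferred on 8+4 = 12 ballots; Larsen wins 12–3.
Larsen vs Mbeki: Mbeki wins 9–6.
Chen vs Mbeki: Mbeki, 12–3.
Chen is beaten in every head-to-head and is the Condorcet loser.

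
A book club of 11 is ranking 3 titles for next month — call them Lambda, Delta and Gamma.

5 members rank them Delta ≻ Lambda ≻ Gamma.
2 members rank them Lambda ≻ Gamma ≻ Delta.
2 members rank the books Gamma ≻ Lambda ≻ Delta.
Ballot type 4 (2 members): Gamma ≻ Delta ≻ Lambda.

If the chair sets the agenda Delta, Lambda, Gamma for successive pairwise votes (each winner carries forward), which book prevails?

Gamma

Round 1: Delta vs Lambda — 7–4, Delta advances.
Round 2: Delta vs Gamma — 5–6, Gamma advances.
Gamma survives the agenda.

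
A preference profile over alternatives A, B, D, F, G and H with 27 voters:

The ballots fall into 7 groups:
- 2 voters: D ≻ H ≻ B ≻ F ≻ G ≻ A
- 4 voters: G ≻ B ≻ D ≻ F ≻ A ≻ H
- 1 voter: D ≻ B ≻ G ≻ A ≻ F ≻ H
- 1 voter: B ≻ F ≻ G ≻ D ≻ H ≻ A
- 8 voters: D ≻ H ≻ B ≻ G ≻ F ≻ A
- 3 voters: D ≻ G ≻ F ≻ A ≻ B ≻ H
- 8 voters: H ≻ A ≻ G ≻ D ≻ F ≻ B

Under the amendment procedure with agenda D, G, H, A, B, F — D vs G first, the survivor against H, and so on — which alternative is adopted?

Round 1: D vs G — 14–13, D advances.
Round 2: D vs H — 19–8, D advances.
Round 3: D vs A — 19–8, D advances.
Round 4: D vs B — 22–5, D advances.
Round 5: D vs F — 26–1, D advances.
The agenda winner is D.

D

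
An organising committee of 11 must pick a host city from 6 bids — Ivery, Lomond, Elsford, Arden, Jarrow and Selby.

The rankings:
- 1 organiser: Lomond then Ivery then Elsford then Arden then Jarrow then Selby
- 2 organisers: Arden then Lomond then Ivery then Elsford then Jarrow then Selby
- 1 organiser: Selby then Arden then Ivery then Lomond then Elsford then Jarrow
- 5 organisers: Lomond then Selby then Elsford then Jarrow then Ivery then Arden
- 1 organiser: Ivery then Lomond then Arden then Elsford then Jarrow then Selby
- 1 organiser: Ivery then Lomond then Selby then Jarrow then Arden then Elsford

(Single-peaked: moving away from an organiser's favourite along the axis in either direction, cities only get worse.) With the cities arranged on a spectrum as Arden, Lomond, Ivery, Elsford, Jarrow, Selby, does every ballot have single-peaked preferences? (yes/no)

no

Axis positions: Arden=1, Lomond=2, Ivery=3, Elsford=4, Jarrow=5, Selby=6.
Ballot type 1 (peak Lomond at position 2): ranking walks positions 2-3-4-1-5-6, expanding outward from the peak — single-peaked.
Ballot type 2 (peak Arden at position 1): ranking walks positions 1-2-3-4-5-6, expanding outward from the peak — single-peaked.
Ballot type 3: ranking walks positions 6-1-3-2-4-5; Arden is ranked above Jarrow even though Jarrow lies between Arden and the peak Selby on the axis — preferences dip and rise again. Not single-peaked.
Ballot type 4: ranking walks positions 2-6-4-5-3-1; Selby is ranked above Ivery even though Ivery lies between Selby and the peak Lomond on the axis — preferences dip and rise again. Not single-peaked.
Ballot type 5 (peak Ivery at position 3): ranking walks positions 3-2-1-4-5-6, expanding outward from the peak — single-peaked.
Ballot type 6: ranking walks positions 3-2-6-5-1-4; Selby is ranked above Elsford even though Elsford lies between Selby and the peak Ivery on the axis — preferences dip and rise again. Not single-peaked.
Ballot type 3 violates single-peakedness, so the profile is not single-peaked on this axis.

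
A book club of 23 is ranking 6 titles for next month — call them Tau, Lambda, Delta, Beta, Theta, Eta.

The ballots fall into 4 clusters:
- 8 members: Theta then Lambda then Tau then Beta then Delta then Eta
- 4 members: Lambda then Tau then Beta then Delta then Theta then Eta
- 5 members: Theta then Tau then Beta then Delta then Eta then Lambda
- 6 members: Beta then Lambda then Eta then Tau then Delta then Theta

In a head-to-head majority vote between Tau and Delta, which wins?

Ballots ranking Tau above Delta: 8 + 4 + 5 + 6 = 23.
Ballots ranking Delta above Tau: 23 − 23 = 0.
Tau wins the head-to-head 23–0.

Tau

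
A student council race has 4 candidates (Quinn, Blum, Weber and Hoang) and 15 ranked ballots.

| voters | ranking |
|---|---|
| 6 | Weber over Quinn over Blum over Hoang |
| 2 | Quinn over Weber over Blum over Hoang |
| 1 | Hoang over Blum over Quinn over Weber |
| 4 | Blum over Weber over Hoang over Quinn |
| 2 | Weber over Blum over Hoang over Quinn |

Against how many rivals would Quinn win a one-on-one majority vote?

2

Quinn against each rival (15 voters):
Quinn vs Blum: 6+2 = 8 for Quinn, 7 for Blum — Quinn by 8–7.
Quinn vs Weber: Quinn is ranked higher on 2+1 = 3 ballots, Weber on 12. Weber wins 12–3.
Quinn vs Hoang: 6+2 = 8 for Quinn, 7 for Hoang — Quinn by 8–7.
Quinn beats Blum, Hoang; loses to Weber — 2 pairwise wins.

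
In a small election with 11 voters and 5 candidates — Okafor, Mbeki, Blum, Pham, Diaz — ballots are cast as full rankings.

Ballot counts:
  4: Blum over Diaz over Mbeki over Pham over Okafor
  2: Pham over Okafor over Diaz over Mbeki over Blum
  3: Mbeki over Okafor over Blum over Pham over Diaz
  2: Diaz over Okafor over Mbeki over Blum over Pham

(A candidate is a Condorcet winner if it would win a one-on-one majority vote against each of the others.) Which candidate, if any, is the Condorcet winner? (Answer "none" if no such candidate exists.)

Check each pair by majority over 11 ballots:
Okafor vs Mbeki: Mbeki, 7–4.
Okafor vs Blum: Okafor wins 7–4.
Okafor vs Pham: Pham, 6–5.
Okafor vs Diaz: Diaz wins 6–5.
Mbeki vs Blum: Mbeki, 7–4.
Mbeki–Pham: Mbeki 9–2.
Mbeki–Diaz: Diaz 8–3.
Blum vs Pham: Blum, 9–2.
Blum vs Diaz: Blum, 7–4.
Pham–Diaz: Diaz 6–5.
Every candidate loses at least once (Okafor loses to Mbeki; Mbeki loses to Diaz; Blum loses to Okafor; Pham loses to Mbeki; Diaz loses to Blum). The majority relation contains the cycle Okafor → Blum → Pham → Okafor, so there is no Condorcet winner.

none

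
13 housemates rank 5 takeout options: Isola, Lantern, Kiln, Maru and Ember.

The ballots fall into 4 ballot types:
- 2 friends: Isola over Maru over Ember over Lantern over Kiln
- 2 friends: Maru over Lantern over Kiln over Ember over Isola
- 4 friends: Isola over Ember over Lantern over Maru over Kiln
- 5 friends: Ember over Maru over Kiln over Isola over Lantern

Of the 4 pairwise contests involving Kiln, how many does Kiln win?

1

Kiln against each rival (13 friends):
Kiln vs Isola: Kiln, 7–6.
Kiln vs Lantern: 5 to 8, Lantern.
Kiln–Maru: Maru 13–0.
Kiln vs Ember: Kiln is ranked higher on 2 ballots, Ember on 11. Ember wins 11–2.
Kiln beats Isola; loses to Lantern, Maru, Ember — 1 pairwise win.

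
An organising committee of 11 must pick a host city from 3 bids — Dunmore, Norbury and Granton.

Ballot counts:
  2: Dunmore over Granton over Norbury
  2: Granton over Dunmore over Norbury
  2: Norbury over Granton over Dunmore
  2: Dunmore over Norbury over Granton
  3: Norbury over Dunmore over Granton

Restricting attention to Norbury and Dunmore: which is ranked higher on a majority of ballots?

Ballots ranking Norbury above Dunmore: 2 + 3 = 5.
Ballots ranking Dunmore above Norbury: 11 − 5 = 6.
Dunmore wins the head-to-head 6–5.

Dunmore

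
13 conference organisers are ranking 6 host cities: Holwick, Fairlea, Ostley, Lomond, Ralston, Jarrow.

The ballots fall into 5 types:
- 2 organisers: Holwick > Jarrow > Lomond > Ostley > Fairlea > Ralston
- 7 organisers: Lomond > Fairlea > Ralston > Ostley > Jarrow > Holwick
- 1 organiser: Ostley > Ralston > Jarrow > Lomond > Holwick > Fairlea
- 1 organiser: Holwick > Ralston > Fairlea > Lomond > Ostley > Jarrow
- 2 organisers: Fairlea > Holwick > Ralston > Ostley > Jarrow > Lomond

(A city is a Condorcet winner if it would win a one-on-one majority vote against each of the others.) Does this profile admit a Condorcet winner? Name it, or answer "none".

Pairwise majorities:
Holwick–Fairlea: Fairlea 9–4.
Holwick vs Ostley: Holwick preferred on 2+1+2 = 5 ballots; Ostley wins 8–5.
Holwick vs Lomond: 5 to 8, Lomond.
Holwick–Ralston: Ralston 8–5.
Holwick vs Jarrow: 2+1+2 = 5 for Holwick, 8 for Jarrow — Jarrow by 8–5.
Fairlea–Ostley: Fairlea 10–3.
Fairlea vs Lomond: Lomond, 10–3.
Fairlea vs Ralston: 2+7+2 = 11 for Fairlea, 2 for Ralston — Fairlea by 11–2.
Fairlea vs Jarrow: 7+1+2 = 10 for Fairlea, 3 for Jarrow — Fairlea by 10–3.
Ostley vs Lomond: Ostley preferred on 1+2 = 3 ballots; Lomond wins 10–3.
Ostley vs Ralston: Ralston wins 10–3.
Ostley vs Jarrow: Ostley preferred on 7+1+1+2 = 11 ballots; Ostley wins 11–2.
Lomond vs Ralston: Lomond is ranked higher on 2+7 = 9 ballots, Ralston on 4. Lomond wins 9–4.
Lomond vs Jarrow: Lomond preferred on 7+1 = 8 ballots; Lomond wins 8–5.
Ralston vs Jarrow: Ralston wins 11–2.
Lomond wins every pairwise contest, so Lomond is the Condorcet winner.

Lomond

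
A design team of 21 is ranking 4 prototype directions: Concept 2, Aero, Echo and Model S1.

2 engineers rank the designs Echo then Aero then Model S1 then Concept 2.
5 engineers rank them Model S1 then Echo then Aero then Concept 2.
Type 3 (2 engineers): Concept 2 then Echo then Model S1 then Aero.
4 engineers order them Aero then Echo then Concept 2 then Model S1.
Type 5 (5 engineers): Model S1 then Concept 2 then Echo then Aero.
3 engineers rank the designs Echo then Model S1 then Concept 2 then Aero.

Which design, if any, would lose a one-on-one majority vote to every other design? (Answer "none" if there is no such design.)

Pairwise majorities:
Concept 2 vs Aero: Aero wins 11–10.
Concept 2 vs Echo: Concept 2 preferred on 2+5 = 7 ballots; Echo wins 14–7.
Concept 2–Model S1: Model S1 15–6.
Aero vs Echo: Aero preferred on 4 ballots; Echo wins 17–4.
Aero vs Model S1: 6 to 15, Model S1.
Echo–Model S1: Echo 11–10.
Concept 2 is beaten in every head-to-head and is the Condorcet loser.

Concept 2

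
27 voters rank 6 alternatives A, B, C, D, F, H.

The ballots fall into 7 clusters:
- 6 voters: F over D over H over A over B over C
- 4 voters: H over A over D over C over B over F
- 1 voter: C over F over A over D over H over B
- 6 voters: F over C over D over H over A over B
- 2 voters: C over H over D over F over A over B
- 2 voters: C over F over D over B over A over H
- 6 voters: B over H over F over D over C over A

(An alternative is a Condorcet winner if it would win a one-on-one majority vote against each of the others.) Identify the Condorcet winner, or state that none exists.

Head-to-head results (27 voters):
A vs B: 19 to 8, A.
A vs C: A is ranked higher on 6+4 = 10 ballots, C on 17. C wins 17–10.
A vs D: A preferred on 4+1 = 5 ballots; D wins 22–5.
A vs F: 4 for A, 23 for F — F by 23–4.
A vs H: 1+2 = 3 for A, 24 for H — H by 24–3.
B vs C: 12 to 15, C.
B vs D: B is ranked higher on 6 ballots, D on 21. D wins 21–6.
B vs F: 10 to 17, F.
B vs H: B is ranked higher on 2+6 = 8 ballots, H on 19. H wins 19–8.
C vs D: 11 to 16, D.
C vs F: 4+1+2+2 = 9 for C, 18 for F — F by 18–9.
C vs H: C preferred on 1+6+2+2 = 11 ballots; H wins 16–11.
D vs F: 4+2 = 6 for D, 21 for F — F by 21–6.
D vs H: D preferred on 6+1+6+2 = 15 ballots; D wins 15–12.
F vs H: 15 to 12, F.
Only F has no losses; F is the Condorcet winner.

F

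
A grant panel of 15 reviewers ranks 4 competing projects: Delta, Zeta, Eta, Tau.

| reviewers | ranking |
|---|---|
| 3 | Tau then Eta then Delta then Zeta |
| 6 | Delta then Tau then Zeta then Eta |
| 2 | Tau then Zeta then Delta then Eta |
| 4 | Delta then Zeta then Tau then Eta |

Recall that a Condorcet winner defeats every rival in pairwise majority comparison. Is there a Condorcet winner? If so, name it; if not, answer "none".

Check each pair by majority over 15 ballots:
Delta–Zeta: Delta 13–2.
Delta–Eta: Delta 12–3.
Delta vs Tau: Delta wins 10–5.
Zeta–Eta: Zeta 12–3.
Zeta–Tau: Tau 11–4.
Eta vs Tau: Tau wins 15–0.
Delta beats each of Zeta, Eta, Tau — Delta is the Condorcet winner.

Delta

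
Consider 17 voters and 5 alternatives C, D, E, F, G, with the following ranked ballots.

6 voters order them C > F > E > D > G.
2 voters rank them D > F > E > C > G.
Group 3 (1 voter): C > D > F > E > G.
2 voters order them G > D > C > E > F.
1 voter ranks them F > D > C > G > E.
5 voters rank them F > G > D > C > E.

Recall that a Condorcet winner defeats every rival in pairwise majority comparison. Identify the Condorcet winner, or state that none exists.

Pairwise majorities:
C vs D: C is ranked higher on 6+1 = 7 ballots, D on 10. D wins 10–7.
C vs E: C preferred on 6+1+2+1+5 = 15 ballots; C wins 15–2.
C vs F: 6+1+2 = 9 for C, 8 for F — C by 9–8.
C vs G: C preferred on 6+2+1+1 = 10 ballots; C wins 10–7.
D vs E: 2+1+2+1+5 = 11 for D, 6 for E — D by 11–6.
D vs F: D preferred on 2+1+2 = 5 ballots; F wins 12–5.
D vs G: 6+2+1+1 = 10 for D, 7 for G — D by 10–7.
E vs F: 2 to 15, F.
E vs G: E preferred on 6+2+1 = 9 ballots; E wins 9–8.
F vs G: F preferred on 6+2+1+1+5 = 15 ballots; F wins 15–2.
Each alternative drops at least one matchup (C loses to D; D loses to F; E loses to C; F loses to C; G loses to C); the cycle C beats F beats D beats C rules out a Condorcet winner.

none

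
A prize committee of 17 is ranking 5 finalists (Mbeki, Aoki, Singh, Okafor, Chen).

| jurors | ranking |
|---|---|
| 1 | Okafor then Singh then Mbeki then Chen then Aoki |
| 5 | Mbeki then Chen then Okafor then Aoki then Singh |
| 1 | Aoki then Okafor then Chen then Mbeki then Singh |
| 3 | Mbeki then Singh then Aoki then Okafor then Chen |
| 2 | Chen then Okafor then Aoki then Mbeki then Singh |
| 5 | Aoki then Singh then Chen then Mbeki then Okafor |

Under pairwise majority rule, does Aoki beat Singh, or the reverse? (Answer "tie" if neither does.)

Aoki

Ballots ranking Aoki above Singh: 5 + 1 + 2 + 5 = 13.
Ballots ranking Singh above Aoki: 17 − 13 = 4.
Aoki wins the head-to-head 13–4.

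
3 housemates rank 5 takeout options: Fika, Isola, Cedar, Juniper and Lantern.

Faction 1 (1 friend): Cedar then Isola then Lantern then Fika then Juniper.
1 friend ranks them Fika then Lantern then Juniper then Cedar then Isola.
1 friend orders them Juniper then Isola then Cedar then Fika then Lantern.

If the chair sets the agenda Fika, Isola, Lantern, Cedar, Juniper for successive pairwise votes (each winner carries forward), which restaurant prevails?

Juniper

Round 1: Fika vs Isola — 1–2, Isola advances.
Round 2: Isola vs Lantern — 2–1, Isola advances.
Round 3: Isola vs Cedar — 1–2, Cedar advances.
Round 4: Cedar vs Juniper — 1–2, Juniper advances.
The agenda winner is Juniper.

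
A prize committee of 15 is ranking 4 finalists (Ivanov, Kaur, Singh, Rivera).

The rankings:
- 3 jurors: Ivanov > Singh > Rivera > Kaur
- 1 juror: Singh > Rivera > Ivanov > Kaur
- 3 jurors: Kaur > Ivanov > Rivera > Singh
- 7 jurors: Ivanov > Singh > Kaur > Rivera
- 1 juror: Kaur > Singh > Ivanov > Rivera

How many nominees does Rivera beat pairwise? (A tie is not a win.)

Rivera against each rival (15 jurors):
Rivera vs Ivanov: 1 to 14, Ivanov.
Rivera vs Kaur: Rivera is ranked higher on 3+1 = 4 ballots, Kaur on 11. Kaur wins 11–4.
Rivera vs Singh: 3 to 12, Singh.
Rivera beats no one; loses to Ivanov, Kaur, Singh — 0 pairwise wins.

0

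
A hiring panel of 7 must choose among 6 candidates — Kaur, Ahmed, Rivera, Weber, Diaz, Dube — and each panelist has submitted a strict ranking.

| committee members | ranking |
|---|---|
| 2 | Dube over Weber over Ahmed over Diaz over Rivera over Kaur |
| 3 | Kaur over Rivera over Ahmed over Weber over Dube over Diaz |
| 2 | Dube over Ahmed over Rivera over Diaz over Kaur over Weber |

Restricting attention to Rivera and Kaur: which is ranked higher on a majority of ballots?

Rivera

Ballots ranking Rivera above Kaur: 2 + 2 = 4.
Ballots ranking Kaur above Rivera: 7 − 4 = 3.
Rivera wins the head-to-head 4–3.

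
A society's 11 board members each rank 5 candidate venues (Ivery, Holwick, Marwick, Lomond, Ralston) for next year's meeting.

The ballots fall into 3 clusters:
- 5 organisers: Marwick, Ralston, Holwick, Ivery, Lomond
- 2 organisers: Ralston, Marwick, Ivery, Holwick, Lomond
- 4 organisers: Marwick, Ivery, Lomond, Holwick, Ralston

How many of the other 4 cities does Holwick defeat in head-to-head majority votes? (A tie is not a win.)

1

Holwick against each rival (11 organisers):
Holwick vs Ivery: Ivery wins 6–5.
Holwick vs Marwick: Holwick preferred on 0 ballots; Marwick wins 11–0.
Holwick vs Lomond: Holwick wins 7–4.
Holwick vs Ralston: Holwick preferred on 4 ballots; Ralston wins 7–4.
Holwick beats Lomond; loses to Ivery, Marwick, Ralston — 1 pairwise win.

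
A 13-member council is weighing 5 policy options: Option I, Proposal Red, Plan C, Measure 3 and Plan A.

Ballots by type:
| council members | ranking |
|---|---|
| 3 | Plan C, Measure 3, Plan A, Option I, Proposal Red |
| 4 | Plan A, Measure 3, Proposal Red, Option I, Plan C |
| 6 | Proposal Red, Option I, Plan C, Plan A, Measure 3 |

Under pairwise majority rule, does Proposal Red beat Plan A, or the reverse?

Ballots ranking Proposal Red above Plan A: 6.
Ballots ranking Plan A above Proposal Red: 13 − 6 = 7.
Plan A wins the head-to-head 7–6.

Plan A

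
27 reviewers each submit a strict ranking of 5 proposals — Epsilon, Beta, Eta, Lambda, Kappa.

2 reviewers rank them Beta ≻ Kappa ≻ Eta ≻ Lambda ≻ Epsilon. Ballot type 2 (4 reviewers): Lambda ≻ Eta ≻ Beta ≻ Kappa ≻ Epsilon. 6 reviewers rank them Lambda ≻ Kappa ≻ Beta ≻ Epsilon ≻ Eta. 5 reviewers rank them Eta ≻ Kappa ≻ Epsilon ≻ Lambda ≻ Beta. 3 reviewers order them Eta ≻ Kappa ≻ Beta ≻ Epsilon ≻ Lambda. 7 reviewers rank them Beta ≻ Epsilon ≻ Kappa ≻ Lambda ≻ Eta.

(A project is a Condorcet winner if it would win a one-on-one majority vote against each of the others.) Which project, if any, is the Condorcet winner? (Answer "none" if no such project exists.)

Check each pair by majority over 27 ballots:
Epsilon vs Beta: Beta, 22–5.
Epsilon–Eta: Eta 14–13.
Epsilon–Lambda: Epsilon 15–12.
Epsilon–Kappa: Kappa 20–7.
Beta vs Eta: Beta, 15–12.
Beta vs Lambda: Lambda wins 15–12.
Beta–Kappa: Kappa 14–13.
Eta–Lambda: Lambda 17–10.
Eta–Kappa: Kappa 15–12.
Lambda vs Kappa: Kappa wins 17–10.
Kappa wins every pairwise contest, so Kappa is the Condorcet winner.

Kappa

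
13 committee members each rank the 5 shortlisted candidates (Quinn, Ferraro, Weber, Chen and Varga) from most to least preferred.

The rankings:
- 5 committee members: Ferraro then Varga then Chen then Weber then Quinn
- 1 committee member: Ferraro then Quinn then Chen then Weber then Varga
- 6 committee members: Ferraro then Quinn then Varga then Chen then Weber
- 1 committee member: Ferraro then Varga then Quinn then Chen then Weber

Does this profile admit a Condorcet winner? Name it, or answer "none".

Ferraro

Head-to-head results (13 committee members):
Quinn vs Ferraro: 0 for Quinn, 13 for Ferraro — Ferraro by 13–0.
Quinn vs Weber: Quinn preferred on 1+6+1 = 8 ballots; Quinn wins 8–5.
Quinn vs Chen: Quinn preferred on 1+6+1 = 8 ballots; Quinn wins 8–5.
Quinn vs Varga: 7 to 6, Quinn.
Ferraro vs Weber: 5+1+6+1 = 13 for Ferraro, 0 for Weber — Ferraro by 13–0.
Ferraro vs Chen: 5+1+6+1 = 13 for Ferraro, 0 for Chen — Ferraro by 13–0.
Ferraro vs Varga: Ferraro is ranked higher on 5+1+6+1 = 13 ballots, Varga on 0. Ferraro wins 13–0.
Weber vs Chen: 0 for Weber, 13 for Chen — Chen by 13–0.
Weber vs Varga: 1 to 12, Varga.
Chen vs Varga: 1 to 12, Varga.
Ferraro wins every pairwise contest, so Ferraro is the Condorcet winner.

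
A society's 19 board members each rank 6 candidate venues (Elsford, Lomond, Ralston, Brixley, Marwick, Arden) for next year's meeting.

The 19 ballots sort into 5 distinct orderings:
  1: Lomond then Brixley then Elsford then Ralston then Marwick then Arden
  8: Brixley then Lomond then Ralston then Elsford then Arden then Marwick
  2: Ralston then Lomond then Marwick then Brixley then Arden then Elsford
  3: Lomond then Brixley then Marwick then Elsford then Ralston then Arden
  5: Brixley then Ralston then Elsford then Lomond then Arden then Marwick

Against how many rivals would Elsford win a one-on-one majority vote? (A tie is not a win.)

2

Elsford against each rival (19 organisers):
Elsford vs Lomond: Lomond, 14–5.
Elsford vs Ralston: 1+3 = 4 for Elsford, 15 for Ralston — Ralston by 15–4.
Elsford–Brixley: Brixley 19–0.
Elsford vs Marwick: Elsford preferred on 1+8+5 = 14 ballots; Elsford wins 14–5.
Elsford vs Arden: Elsford preferred on 1+8+3+5 = 17 ballots; Elsford wins 17–2.
Elsford beats Marwick, Arden; loses to Lomond, Ralston, Brixley — 2 pairwise wins.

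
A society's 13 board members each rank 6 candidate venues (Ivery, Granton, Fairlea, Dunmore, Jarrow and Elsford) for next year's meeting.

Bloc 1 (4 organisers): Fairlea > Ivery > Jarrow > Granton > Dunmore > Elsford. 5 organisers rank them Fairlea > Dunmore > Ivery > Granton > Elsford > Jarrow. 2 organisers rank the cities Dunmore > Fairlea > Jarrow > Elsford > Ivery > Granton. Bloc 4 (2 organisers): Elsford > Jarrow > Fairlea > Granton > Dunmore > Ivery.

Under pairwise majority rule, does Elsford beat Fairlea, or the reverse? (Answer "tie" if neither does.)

Fairlea

Ballots ranking Elsford above Fairlea: 2.
Ballots ranking Fairlea above Elsford: 13 − 2 = 11.
Fairlea wins the head-to-head 11–2.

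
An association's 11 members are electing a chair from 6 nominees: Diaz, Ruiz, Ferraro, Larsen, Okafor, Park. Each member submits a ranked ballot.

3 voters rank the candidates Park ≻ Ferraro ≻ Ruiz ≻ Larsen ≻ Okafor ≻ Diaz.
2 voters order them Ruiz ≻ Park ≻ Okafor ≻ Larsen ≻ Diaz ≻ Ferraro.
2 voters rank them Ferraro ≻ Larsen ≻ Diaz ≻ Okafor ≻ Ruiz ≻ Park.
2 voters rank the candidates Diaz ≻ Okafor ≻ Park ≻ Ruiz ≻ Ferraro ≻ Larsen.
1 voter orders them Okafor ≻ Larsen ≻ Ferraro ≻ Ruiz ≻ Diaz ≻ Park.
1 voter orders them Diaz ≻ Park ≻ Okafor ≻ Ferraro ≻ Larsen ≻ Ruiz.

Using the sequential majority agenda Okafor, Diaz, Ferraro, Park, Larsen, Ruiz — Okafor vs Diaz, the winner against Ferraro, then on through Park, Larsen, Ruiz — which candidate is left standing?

Round 1: Okafor vs Diaz — 6–5, Okafor advances.
Round 2: Okafor vs Ferraro — 6–5, Okafor advances.
Round 3: Okafor vs Park — 5–6, Park advances.
Round 4: Park vs Larsen — 8–3, Park advances.
Round 5: Park vs Ruiz — 6–5, Park advances.
Park survives the agenda.

Park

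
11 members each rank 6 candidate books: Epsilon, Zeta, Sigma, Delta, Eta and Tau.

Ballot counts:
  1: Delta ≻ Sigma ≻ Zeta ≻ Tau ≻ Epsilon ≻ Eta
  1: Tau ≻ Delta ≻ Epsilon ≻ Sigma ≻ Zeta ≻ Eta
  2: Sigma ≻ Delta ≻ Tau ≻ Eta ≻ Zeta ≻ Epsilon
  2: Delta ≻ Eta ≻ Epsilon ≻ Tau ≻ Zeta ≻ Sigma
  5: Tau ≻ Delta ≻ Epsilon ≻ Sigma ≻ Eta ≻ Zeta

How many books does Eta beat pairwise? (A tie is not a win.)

Eta against each rival (11 members):
Eta–Epsilon: Epsilon 7–4.
Eta vs Zeta: Eta wins 9–2.
Eta vs Sigma: Eta preferred on 2 ballots; Sigma wins 9–2.
Eta vs Delta: Eta is ranked higher on 0 ballots, Delta on 11. Delta wins 11–0.
Eta vs Tau: 2 for Eta, 9 for Tau — Tau by 9–2.
Eta beats Zeta; loses to Epsilon, Sigma, Delta, Tau — 1 pairwise win.

1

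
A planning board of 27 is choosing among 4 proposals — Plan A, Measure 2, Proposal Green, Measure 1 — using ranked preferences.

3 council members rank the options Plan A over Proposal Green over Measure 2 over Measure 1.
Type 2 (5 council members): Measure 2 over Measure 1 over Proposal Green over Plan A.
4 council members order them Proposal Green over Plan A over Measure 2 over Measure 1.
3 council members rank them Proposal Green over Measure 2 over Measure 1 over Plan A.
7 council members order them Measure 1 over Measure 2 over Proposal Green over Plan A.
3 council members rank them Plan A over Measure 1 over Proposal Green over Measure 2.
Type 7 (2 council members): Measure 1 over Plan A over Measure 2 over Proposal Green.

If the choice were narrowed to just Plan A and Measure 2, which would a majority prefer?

Measure 2

Ballots ranking Plan A above Measure 2: 3 + 4 + 3 + 2 = 12.
Ballots ranking Measure 2 above Plan A: 27 − 12 = 15.
Measure 2 wins the head-to-head 15–12.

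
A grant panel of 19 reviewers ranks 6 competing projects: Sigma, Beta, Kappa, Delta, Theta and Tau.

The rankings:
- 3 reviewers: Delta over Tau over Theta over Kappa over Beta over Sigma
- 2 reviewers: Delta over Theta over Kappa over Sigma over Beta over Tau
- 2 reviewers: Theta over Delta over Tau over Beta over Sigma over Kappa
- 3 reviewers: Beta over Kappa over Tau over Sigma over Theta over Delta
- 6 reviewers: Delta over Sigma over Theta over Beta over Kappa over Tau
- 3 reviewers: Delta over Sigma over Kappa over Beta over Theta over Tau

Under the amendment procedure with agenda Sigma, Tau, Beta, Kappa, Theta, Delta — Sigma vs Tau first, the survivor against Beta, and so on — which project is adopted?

Delta

Round 1: Sigma vs Tau — 11–8, Sigma advances.
Round 2: Sigma vs Beta — 11–8, Sigma advances.
Round 3: Sigma vs Kappa — 11–8, Sigma advances.
Round 4: Sigma vs Theta — 12–7, Sigma advances.
Round 5: Sigma vs Delta — 3–16, Delta advances.
The agenda winner is Delta.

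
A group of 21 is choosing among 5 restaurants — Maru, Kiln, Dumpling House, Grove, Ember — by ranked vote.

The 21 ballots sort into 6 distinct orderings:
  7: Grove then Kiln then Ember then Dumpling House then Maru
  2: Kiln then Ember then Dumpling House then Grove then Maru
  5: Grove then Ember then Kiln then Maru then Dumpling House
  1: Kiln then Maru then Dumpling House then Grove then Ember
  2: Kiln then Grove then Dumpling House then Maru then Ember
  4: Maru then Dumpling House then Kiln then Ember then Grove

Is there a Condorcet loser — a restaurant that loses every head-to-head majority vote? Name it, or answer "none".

Maru

Pairwise majorities:
Maru vs Kiln: Kiln, 17–4.
Maru vs Dumpling House: Maru is ranked higher on 5+1+4 = 10 ballots, Dumpling House on 11. Dumpling House wins 11–10.
Maru–Grove: Grove 16–5.
Maru vs Ember: Maru preferred on 1+2+4 = 7 ballots; Ember wins 14–7.
Kiln vs Dumpling House: 7+2+5+1+2 = 17 for Kiln, 4 for Dumpling House — Kiln by 17–4.
Kiln vs Grove: Grove, 12–9.
Kiln vs Ember: Kiln preferred on 7+2+1+2+4 = 16 ballots; Kiln wins 16–5.
Dumpling House–Grove: Grove 14–7.
Dumpling House vs Ember: Dumpling House preferred on 1+2+4 = 7 ballots; Ember wins 14–7.
Grove vs Ember: Grove is ranked higher on 7+5+1+2 = 15 ballots, Ember on 6. Grove wins 15–6.
Maru is beaten in every head-to-head and is the Condorcet loser.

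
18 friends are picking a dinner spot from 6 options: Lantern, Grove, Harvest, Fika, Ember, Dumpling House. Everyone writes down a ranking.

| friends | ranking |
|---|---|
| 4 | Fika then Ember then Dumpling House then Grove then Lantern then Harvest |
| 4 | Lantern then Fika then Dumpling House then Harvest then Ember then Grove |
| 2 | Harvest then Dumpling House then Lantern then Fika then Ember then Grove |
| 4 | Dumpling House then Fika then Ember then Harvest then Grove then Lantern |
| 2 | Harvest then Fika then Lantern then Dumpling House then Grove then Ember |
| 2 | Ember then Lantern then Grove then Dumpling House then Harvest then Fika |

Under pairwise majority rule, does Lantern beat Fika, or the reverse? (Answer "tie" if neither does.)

Fika

Ballots ranking Lantern above Fika: 4 + 2 + 2 = 8.
Ballots ranking Fika above Lantern: 18 − 8 = 10.
Fika wins the head-to-head 10–8.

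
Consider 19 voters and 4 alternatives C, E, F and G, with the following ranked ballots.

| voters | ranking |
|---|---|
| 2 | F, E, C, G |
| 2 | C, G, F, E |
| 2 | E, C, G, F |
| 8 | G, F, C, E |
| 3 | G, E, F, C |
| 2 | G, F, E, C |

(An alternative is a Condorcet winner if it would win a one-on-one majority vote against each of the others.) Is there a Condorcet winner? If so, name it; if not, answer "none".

G

Pairwise majorities:
C vs E: 2+8 = 10 for C, 9 for E — C by 10–9.
C vs F: F, 15–4.
C–G: G 13–6.
E vs F: F wins 14–5.
E vs G: E is ranked higher on 2+2 = 4 ballots, G on 15. G wins 15–4.
F vs G: F preferred on 2 ballots; G wins 17–2.
Only G has no losses; G is the Condorcet winner.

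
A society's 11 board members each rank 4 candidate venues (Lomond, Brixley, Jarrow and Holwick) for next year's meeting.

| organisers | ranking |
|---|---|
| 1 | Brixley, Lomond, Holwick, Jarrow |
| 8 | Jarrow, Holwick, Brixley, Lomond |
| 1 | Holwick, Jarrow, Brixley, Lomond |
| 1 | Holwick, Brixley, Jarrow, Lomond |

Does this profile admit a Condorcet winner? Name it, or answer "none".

Jarrow

Head-to-head results (11 organisers):
Lomond vs Brixley: Brixley, 11–0.
Lomond vs Jarrow: 1 to 10, Jarrow.
Lomond vs Holwick: Lomond preferred on 1 ballot; Holwick wins 10–1.
Brixley vs Jarrow: Brixley is ranked higher on 1+1 = 2 ballots, Jarrow on 9. Jarrow wins 9–2.
Brixley–Holwick: Holwick 10–1.
Jarrow–Holwick: Jarrow 8–3.
Jarrow wins every pairwise contest, so Jarrow is the Condorcet winner.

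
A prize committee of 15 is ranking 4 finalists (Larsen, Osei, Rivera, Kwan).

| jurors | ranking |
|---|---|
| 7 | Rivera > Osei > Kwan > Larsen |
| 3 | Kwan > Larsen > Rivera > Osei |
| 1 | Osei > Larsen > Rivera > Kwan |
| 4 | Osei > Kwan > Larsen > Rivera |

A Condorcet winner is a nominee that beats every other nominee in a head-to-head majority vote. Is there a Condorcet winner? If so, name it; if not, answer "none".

none

Check each pair by majority over 15 ballots:
Larsen vs Osei: Osei wins 12–3.
Larsen–Rivera: Larsen 8–7.
Larsen–Kwan: Kwan 14–1.
Osei–Rivera: Rivera 10–5.
Osei vs Kwan: Osei, 12–3.
Rivera–Kwan: Rivera 8–7.
Every nominee loses at least once (Larsen loses to Osei; Osei loses to Rivera; Rivera loses to Larsen; Kwan loses to Osei). The majority relation contains the cycle Larsen > Rivera > Osei > Larsen, so there is no Condorcet winner.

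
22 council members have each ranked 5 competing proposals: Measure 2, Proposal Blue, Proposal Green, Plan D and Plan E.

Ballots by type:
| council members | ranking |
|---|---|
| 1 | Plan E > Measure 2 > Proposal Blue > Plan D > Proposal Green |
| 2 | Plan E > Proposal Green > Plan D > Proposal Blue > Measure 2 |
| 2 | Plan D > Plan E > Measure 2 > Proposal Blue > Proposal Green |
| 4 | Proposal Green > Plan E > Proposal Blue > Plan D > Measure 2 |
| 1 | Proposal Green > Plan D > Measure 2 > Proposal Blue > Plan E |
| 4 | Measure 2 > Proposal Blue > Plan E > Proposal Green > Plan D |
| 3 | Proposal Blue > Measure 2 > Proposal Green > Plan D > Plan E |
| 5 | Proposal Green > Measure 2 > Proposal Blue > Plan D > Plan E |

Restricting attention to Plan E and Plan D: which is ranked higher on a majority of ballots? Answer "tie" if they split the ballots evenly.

tie

Ballots ranking Plan E above Plan D: 1 + 2 + 4 + 4 = 11.
Ballots ranking Plan D above Plan E: 22 − 11 = 11.
11–11: the pair ties.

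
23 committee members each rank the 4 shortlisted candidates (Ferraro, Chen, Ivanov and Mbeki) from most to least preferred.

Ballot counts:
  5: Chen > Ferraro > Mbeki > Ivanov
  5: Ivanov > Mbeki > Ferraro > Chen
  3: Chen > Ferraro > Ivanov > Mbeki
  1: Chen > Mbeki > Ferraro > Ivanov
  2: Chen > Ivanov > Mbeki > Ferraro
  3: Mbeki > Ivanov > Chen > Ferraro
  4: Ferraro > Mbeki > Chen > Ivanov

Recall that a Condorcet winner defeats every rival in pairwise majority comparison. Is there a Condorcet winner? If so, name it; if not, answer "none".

none

Check each pair by majority over 23 ballots:
Ferraro vs Chen: 5+4 = 9 for Ferraro, 14 for Chen — Chen by 14–9.
Ferraro vs Ivanov: Ferraro preferred on 5+3+1+4 = 13 ballots; Ferraro wins 13–10.
Ferraro vs Mbeki: 5+3+4 = 12 for Ferraro, 11 for Mbeki — Ferraro by 12–11.
Chen vs Ivanov: Chen preferred on 5+3+1+2+4 = 15 ballots; Chen wins 15–8.
Chen vs Mbeki: Chen is ranked higher on 5+3+1+2 = 11 ballots, Mbeki on 12. Mbeki wins 12–11.
Ivanov vs Mbeki: 10 to 13, Mbeki.
Each candidate drops at least one matchup (Ferraro loses to Chen; Chen loses to Mbeki; Ivanov loses to Ferraro; Mbeki loses to Ferraro); the cycle Ferraro beats Mbeki beats Chen beats Ferraro rules out a Condorcet winner.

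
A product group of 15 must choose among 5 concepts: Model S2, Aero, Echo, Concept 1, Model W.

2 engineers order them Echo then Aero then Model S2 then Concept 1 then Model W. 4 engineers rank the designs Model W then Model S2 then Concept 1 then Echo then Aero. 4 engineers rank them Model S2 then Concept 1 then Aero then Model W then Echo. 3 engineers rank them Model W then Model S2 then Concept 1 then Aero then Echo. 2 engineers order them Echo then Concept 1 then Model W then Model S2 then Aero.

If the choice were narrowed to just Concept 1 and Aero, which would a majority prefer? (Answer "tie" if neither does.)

Concept 1

Ballots ranking Concept 1 above Aero: 4 + 4 + 3 + 2 = 13.
Ballots ranking Aero above Concept 1: 15 − 13 = 2.
Concept 1 wins the head-to-head 13–2.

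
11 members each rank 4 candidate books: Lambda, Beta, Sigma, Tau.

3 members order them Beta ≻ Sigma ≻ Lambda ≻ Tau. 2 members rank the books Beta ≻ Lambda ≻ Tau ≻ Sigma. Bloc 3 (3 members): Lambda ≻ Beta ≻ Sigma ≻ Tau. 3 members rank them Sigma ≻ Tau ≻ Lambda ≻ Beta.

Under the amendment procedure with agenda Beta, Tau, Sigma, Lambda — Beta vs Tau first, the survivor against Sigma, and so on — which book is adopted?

Lambda

Round 1: Beta vs Tau — 8–3, Beta advances.
Round 2: Beta vs Sigma — 8–3, Beta advances.
Round 3: Beta vs Lambda — 5–6, Lambda advances.
The agenda winner is Lambda.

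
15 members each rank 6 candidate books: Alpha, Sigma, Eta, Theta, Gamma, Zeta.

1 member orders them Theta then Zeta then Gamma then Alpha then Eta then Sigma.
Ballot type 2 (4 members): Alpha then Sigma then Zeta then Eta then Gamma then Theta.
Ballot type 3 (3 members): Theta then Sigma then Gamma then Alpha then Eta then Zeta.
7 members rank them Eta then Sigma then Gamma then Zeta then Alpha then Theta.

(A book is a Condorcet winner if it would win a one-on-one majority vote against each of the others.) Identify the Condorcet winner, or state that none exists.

Head-to-head results (15 members):
Alpha vs Sigma: Alpha preferred on 1+4 = 5 ballots; Sigma wins 10–5.
Alpha vs Eta: Alpha preferred on 1+4+3 = 8 ballots; Alpha wins 8–7.
Alpha vs Theta: 11 to 4, Alpha.
Alpha vs Gamma: Alpha preferred on 4 ballots; Gamma wins 11–4.
Alpha vs Zeta: 4+3 = 7 for Alpha, 8 for Zeta — Zeta by 8–7.
Sigma vs Eta: 4+3 = 7 for Sigma, 8 for Eta — Eta by 8–7.
Sigma vs Theta: 4+7 = 11 for Sigma, 4 for Theta — Sigma by 11–4.
Sigma vs Gamma: Sigma preferred on 4+3+7 = 14 ballots; Sigma wins 14–1.
Sigma vs Zeta: Sigma preferred on 4+3+7 = 14 ballots; Sigma wins 14–1.
Eta vs Theta: 11 to 4, Eta.
Eta vs Gamma: Eta is ranked higher on 4+7 = 11 ballots, Gamma on 4. Eta wins 11–4.
Eta vs Zeta: 3+7 = 10 for Eta, 5 for Zeta — Eta by 10–5.
Theta vs Gamma: Theta preferred on 1+3 = 4 ballots; Gamma wins 11–4.
Theta vs Zeta: 1+3 = 4 for Theta, 11 for Zeta — Zeta by 11–4.
Gamma vs Zeta: 10 to 5, Gamma.
No book is unbeaten: Alpha loses to Sigma; Sigma loses to Eta; Eta loses to Alpha; Theta loses to Alpha; Gamma loses to Sigma; Zeta loses to Sigma. In particular Alpha → Eta → Sigma → Alpha is a majority cycle — no Condorcet winner exists.

none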